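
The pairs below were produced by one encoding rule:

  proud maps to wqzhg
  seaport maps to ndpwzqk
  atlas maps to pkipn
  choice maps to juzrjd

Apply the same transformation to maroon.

fpqzzc

p(15)→w(22) and r(17)→q(16) fit y≡23x+15 (mod 26); the inverse of 23 mod 26 is 17. Treating letters as 0–25, the rule is x ↦ 23x + 15 (mod 26).
Applying it to maroon: m(12)→23·12+15≡5=f; a(0)→23·0+15≡15=p; r(17)→23·17+15≡16=q; o(14)→23·14+15≡25=z; o(14)→23·14+15≡25=z; n(13)→23·13+15≡2=c (all mod 26).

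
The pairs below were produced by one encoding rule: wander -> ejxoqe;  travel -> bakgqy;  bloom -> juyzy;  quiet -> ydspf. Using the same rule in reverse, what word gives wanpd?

In wander: w→e is +8, a→j is +9, n→x is +10, d→o is +11 — the shift increases by 1 each position. The shift increases by 1 at each position, starting from +8: 8, 9, 10, ….
Decoding wanpd: w−8=o, a−9=r, n−10=d, p−11=e, d−12=r.

order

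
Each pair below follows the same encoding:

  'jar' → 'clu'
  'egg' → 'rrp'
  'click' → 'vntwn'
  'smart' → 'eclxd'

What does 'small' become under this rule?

wwlxd

The word is reversed, then every letter is shifted forward by 11.
For small: reverse → llams; then shift: l+11=w, l+11=w, a+11=l, m+11=x, s+11=d.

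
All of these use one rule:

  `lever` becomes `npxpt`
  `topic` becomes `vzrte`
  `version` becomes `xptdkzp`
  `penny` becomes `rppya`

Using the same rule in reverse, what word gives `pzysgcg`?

The shifts repeat in a cycle of length 2: positions 0,1,… shift by +2, +11, then the pattern repeats.
Decoding pzysgcg: p−2=n, z−11=o, y−2=w, s−11=h, g−2=e, c−11=r, g−2=e.

nowhere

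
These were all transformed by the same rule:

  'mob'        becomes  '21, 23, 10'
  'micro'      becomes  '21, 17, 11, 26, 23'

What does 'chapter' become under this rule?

m is letter #13 and maps to 21: an offset of 8. Each letter is replaced by its alphabet position (a=1..z=26) + 8.
For chapter: c=3→11, h=8→16, a=1→9, p=16→24, t=20→28, e=5→13, r=18→26.

11, 16, 9, 24, 28, 13, 26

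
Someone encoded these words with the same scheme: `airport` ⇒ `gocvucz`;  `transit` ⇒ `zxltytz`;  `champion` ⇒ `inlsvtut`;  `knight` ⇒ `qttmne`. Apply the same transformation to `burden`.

Shifts by position in airport: pos 0: a→g (+6), pos 1: i→o (+6), pos 2: r→c (+11), pos 3: p→v (+6), pos 4: o→u (+6), pos 5: r→c (+11) — repeating every 3. It's a Vigenère-style cipher with numeric key [6,6,11]: position i shifts by key[i mod 3].
Applying it to burden: b+6=h, u+6=a, r+11=c, d+6=j, e+6=k, n+11=y.

hacjky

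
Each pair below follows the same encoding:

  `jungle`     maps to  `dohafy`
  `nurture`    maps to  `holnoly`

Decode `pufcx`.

valid

Compare letters: j→d is +20, u→o is +20, n→h is +20 — a constant shift. It's a constant shift of +20 (ROT20).
Decoding pufcx: p−20=v, u−20=a, f−20=l, c−20=i, x−20=d.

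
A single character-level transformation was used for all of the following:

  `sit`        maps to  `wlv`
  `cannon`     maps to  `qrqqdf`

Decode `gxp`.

mud

Read the word backwards and shift each letter +3.
Reversing it on gxp: shift back: g−3=d, x−3=u, p−3=m → dum; then reverse → mud.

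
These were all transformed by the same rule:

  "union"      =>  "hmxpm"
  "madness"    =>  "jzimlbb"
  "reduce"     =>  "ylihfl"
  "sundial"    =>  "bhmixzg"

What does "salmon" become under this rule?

u(20)→h(7) and n(13)→m(12) fit y≡3x+25 (mod 26); the inverse of 3 mod 26 is 9. This is an affine cipher: with a=0,…,z=25, each position x becomes (3x+25) mod 26.
On salmon: s(18)→3·18+25≡1=b; a(0)→3·0+25≡25=z; l(11)→3·11+25≡6=g; m(12)→3·12+25≡9=j; o(14)→3·14+25≡15=p; n(13)→3·13+25≡12=m (all mod 26).

bzgjpm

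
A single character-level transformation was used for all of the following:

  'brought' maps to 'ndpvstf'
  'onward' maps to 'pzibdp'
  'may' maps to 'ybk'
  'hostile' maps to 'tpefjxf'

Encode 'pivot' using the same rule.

bjhpf

The shift depends on letter class: consonant b→n is +12, but vowel o→p is +1. The rule splits by letter class: vowels +1, consonants +12.
Applying it to pivot: p(cons)+12=b, i(vowel)+1=j, v(cons)+12=h, o(vowel)+1=p, t(cons)+12=f.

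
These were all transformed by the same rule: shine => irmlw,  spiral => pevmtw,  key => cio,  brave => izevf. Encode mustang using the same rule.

Two steps: reverse the string, then apply a Caesar shift of +4.
On mustang: reverse → gnatsum; then shift: g+4=k, n+4=r, a+4=e, t+4=x, s+4=w, u+4=y, m+4=q.

krexwyq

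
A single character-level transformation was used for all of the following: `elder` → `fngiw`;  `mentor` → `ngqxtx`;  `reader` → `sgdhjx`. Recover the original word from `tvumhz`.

Letter i (0-indexed) is shifted by i+1, so successive shifts are 1, 2, 3, ….
Decoding tvumhz: t−1=s, v−2=t, u−3=r, m−4=i, h−5=c, z−6=t.

strict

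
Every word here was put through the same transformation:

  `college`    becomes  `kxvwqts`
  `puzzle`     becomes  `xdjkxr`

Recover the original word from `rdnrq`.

judge

In college: c→k is +8, o→x is +9, l→v is +10, l→w is +11 — the shift increases by 1 each position. The shift increases by 1 at each position, starting from +8: 8, 9, 10, ….
Reversing it on rdnrq: r−8=j, d−9=u, n−10=d, r−11=g, q−12=e.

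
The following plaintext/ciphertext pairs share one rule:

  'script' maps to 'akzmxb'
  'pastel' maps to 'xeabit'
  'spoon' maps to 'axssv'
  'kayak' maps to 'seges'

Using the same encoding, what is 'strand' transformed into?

Two shifts are in play — +4 for a/e/i/o/u, +8 for every other letter.
On strand: s(cons)+8=a, t(cons)+8=b, r(cons)+8=z, a(vowel)+4=e, n(cons)+8=v, d(cons)+8=l.

abzevl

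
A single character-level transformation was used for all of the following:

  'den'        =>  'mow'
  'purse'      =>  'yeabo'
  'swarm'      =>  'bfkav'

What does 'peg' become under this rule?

yop

The shift depends on letter class: consonant d→m is +9, but vowel e→o is +10. The rule splits by letter class: vowels +10, consonants +9.
On peg: p(cons)+9=y, e(vowel)+10=o, g(cons)+9=p.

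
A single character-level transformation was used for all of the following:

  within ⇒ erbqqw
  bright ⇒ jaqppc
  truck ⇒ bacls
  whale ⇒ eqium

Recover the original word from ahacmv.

system

The shifts repeat in a cycle of length 2: positions 0,1,… shift by +8, +9, then the pattern repeats.
Decoding ahacmv: a−8=s, h−9=y, a−8=s, c−9=t, m−8=e, v−9=m.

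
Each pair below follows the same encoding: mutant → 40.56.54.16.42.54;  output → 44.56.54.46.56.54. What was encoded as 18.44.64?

boy

m(#13)→40 and u(#21)→56: differences scale by 2, so n = 2·pos + 14. The formula is n = 2×(alphabet index, a=1) + 14.
Reversing it on 18.44.64: 18→(18−14)÷2=2=b, 44→(44−14)÷2=15=o, 64→(64−14)÷2=25=y.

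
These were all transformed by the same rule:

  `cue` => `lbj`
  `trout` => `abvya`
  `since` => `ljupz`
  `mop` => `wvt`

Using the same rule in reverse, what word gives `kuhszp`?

island

Read the word backwards and shift each letter +7.
Undoing it on kuhszp: shift back: k−7=d, u−7=n, h−7=a, s−7=l, z−7=s, p−7=i → dnalsi; then reverse → island.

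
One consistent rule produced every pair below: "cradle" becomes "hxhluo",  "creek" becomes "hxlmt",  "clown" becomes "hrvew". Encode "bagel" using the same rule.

The shift increases by 1 at each position, starting from +5: 5, 6, 7, ….
For bagel: b+5=g, a+6=g, g+7=n, e+8=m, l+9=u.

ggnmu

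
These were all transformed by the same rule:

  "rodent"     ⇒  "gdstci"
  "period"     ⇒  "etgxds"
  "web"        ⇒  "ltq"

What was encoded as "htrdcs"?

Compare letters: r→g is +15, o→d is +15, d→s is +15 — a constant shift. Each letter is shifted forward by 15 in the alphabet (a Caesar shift of +15).
Reversing it on htrdcs: h−15=s, t−15=e, r−15=c, d−15=o, c−15=n, s−15=d.

second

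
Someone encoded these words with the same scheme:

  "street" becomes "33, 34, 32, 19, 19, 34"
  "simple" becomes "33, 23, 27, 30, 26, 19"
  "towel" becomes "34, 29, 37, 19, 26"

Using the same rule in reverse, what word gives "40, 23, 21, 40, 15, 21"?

s is letter #19 and maps to 33: an offset of 14. Each letter is replaced by its alphabet position (a=1..z=26) + 14.
Reversing it on 40, 23, 21, 40, 15, 21: 40→(40−14)÷1=26=z, 23→(23−14)÷1=9=i, 21→(21−14)÷1=7=g, 40→(40−14)÷1=26=z, 15→(15−14)÷1=1=a, 21→(21−14)÷1=7=g.

zigzag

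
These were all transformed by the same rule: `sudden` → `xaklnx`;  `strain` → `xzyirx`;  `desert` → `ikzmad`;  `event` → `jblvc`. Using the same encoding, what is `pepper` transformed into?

ukwxnb

In sudden: s→x is +5, u→a is +6, d→k is +7, d→l is +8 — the shift increases by 1 each position. Letter i (0-indexed) is shifted by i+5, so successive shifts are 5, 6, 7, ….
Applying it to pepper: p+5=u, e+6=k, p+7=w, p+8=x, e+9=n, r+10=b.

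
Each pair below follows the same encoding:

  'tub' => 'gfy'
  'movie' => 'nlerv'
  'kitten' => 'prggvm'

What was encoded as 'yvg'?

bet

Each letter is replaced by its mirror in the alphabet: a↔z, b↔y, c↔x, and so on (the Atbash cipher).
Decoding yvg: y↔b, v↔e, g↔t.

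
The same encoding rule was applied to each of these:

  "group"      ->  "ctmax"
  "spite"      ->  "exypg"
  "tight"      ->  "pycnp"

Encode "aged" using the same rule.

ocgv

Each letter's alphabet position (a=0..z=25) is mapped through 11·x+14 mod 26 — an affine cipher.
On aged: a(0)→11·0+14≡14=o; g(6)→11·6+14≡2=c; e(4)→11·4+14≡6=g; d(3)→11·3+14≡21=v (all mod 26).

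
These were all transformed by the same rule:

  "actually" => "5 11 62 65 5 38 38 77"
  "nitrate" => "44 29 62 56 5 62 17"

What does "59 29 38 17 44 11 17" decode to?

Each letter becomes 3×(its alphabet position, a=1..z=26) + 2.
Reversing it on 59 29 38 17 44 11 17: 59→(59−2)÷3=19=s, 29→(29−2)÷3=9=i, 38→(38−2)÷3=12=l, 17→(17−2)÷3=5=e, 44→(44−2)÷3=14=n, 11→(11−2)÷3=3=c, 17→(17−2)÷3=5=e.

silence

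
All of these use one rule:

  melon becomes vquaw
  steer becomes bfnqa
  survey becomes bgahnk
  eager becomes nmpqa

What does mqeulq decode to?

device

Shifts by position in melon: pos 0: m→v (+9), pos 1: e→q (+12), pos 2: l→u (+9), pos 3: o→a (+12) — repeating every 2. The shifts repeat in a cycle of length 2: positions 0,1,… shift by +9, +12, then the pattern repeats.
Reversing it on mqeulq: m−9=d, q−12=e, e−9=v, u−12=i, l−9=c, q−12=e.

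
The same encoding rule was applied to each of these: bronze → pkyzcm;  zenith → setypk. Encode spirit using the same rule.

etctad

The output letters match the input read backwards, each shifted +11: bronze reversed is eznorb. The word is reversed, then every letter is shifted forward by 11.
On spirit: reverse → tirips; then shift: t+11=e, i+11=t, r+11=c, i+11=t, p+11=a, s+11=d.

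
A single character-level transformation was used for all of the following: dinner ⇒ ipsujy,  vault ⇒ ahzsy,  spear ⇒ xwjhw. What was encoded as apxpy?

visit

It's a Vigenère-style cipher with numeric key [5,7]: position i shifts by key[i mod 2].
Undoing it on apxpy: a−5=v, p−7=i, x−5=s, p−7=i, y−5=t.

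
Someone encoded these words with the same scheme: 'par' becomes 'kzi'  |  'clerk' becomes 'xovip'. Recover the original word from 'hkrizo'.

spiral

Letters are reflected about the middle of the alphabet (position → 25−position): Atbash.
Reversing it on hkrizo: h↔s, k↔p, r↔i, i↔r, z↔a, o↔l.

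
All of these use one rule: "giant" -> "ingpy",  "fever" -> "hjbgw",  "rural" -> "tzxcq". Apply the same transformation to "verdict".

xjxfniv

The shifts repeat in a cycle of length 3: positions 0,1,… shift by +2, +5, +6, then the pattern repeats.
For verdict: v+2=x, e+5=j, r+6=x, d+2=f, i+5=n, c+6=i, t+2=v.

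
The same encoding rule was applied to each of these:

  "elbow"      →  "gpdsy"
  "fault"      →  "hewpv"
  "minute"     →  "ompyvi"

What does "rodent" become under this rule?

Shifts by position in elbow: pos 0: e→g (+2), pos 1: l→p (+4), pos 2: b→d (+2), pos 3: o→s (+4) — repeating every 2. It's a Vigenère-style cipher with numeric key [2,4]: position i shifts by key[i mod 2].
On rodent: r+2=t, o+4=s, d+2=f, e+4=i, n+2=p, t+4=x.

tsfipx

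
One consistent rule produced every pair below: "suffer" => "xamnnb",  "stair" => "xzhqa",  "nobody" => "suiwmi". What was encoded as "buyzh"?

Letter i (0-indexed) is shifted by i+5, so successive shifts are 5, 6, 7, ….
Reversing it on buyzh: b−5=w, u−6=o, y−7=r, z−8=r, h−9=y.

worry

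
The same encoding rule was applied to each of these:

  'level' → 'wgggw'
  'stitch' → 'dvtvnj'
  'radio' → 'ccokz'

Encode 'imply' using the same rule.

toanj

Shifts by position in level: pos 0: l→w (+11), pos 1: e→g (+2), pos 2: v→g (+11), pos 3: e→g (+2) — repeating every 2. The shifts repeat in a cycle of length 2: positions 0,1,… shift by +11, +2, then the pattern repeats.
On imply: i+11=t, m+2=o, p+11=a, l+2=n, y+11=j.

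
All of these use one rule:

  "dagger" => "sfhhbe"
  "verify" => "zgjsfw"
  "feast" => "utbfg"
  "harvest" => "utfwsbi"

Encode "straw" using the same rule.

The output letters match the input read backwards, each shifted +1: dagger reversed is reggad. The word is reversed, then every letter is shifted forward by 1.
For straw: reverse → warts; then shift: w+1=x, a+1=b, r+1=s, t+1=u, s+1=t.

xbsut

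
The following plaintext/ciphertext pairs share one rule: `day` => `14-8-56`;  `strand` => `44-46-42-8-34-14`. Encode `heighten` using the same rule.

d(#4)→14 and a(#1)→8: differences scale by 2, so n = 2·pos + 6. Each letter becomes 2×(its alphabet position, a=1..z=26) + 6.
For heighten: h=8→22, e=5→16, i=9→24, g=7→20, h=8→22, t=20→46, e=5→16, n=14→34.

22-16-24-20-22-46-16-34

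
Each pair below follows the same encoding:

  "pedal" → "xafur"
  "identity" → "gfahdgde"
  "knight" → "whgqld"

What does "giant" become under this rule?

qguhd

p(15)→x(23) and e(4)→a(0) fit y≡21x+20 (mod 26); the inverse of 21 mod 26 is 5. This is an affine cipher: with a=0,…,z=25, each position x becomes (21x+20) mod 26.
For giant: g(6)→21·6+20≡16=q; i(8)→21·8+20≡6=g; a(0)→21·0+20≡20=u; n(13)→21·13+20≡7=h; t(19)→21·19+20≡3=d (all mod 26).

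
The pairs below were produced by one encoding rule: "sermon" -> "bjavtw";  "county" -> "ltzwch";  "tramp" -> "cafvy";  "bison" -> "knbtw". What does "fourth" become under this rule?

The shift depends on letter class: consonant s→b is +9, but vowel e→j is +5. Two shifts are in play — +5 for a/e/i/o/u, +9 for every other letter.
On fourth: f(cons)+9=o, o(vowel)+5=t, u(vowel)+5=z, r(cons)+9=a, t(cons)+9=c, h(cons)+9=q.

otzacq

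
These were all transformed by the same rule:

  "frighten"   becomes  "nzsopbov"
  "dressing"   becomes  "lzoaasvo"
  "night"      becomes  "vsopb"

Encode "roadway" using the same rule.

The shift depends on letter class: consonant f→n is +8, but vowel i→s is +10. Two shifts are in play — +10 for a/e/i/o/u, +8 for every other letter.
Applying it to roadway: r(cons)+8=z, o(vowel)+10=y, a(vowel)+10=k, d(cons)+8=l, w(cons)+8=e, a(vowel)+10=k, y(cons)+8=g.

zyklekg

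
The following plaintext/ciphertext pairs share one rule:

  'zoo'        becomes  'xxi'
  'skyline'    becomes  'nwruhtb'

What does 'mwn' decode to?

end

The output letters match the input read backwards, each shifted +9: zoo reversed is ooz. The word is reversed, then every letter is shifted forward by 9.
Undoing it on mwn: shift back: m−9=d, w−9=n, n−9=e → dne; then reverse → end.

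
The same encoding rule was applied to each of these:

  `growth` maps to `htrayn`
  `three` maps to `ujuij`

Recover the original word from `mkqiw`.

liner

In growth: g→h is +1, r→t is +2, o→r is +3, w→a is +4 — the shift increases by 1 each position. The shift increases by 1 at each position, starting from +1: 1, 2, 3, ….
Undoing it on mkqiw: m−1=l, k−2=i, q−3=n, i−4=e, w−5=r.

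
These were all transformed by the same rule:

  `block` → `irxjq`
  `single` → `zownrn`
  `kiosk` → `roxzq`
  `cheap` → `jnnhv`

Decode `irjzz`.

blast

Shifts by position in block: pos 0: b→i (+7), pos 1: l→r (+6), pos 2: o→x (+9), pos 3: c→j (+7), pos 4: k→q (+6) — repeating every 3. A repeating key of period 3 is used — shifts +7, +6, +9 over and over.
Reversing it on irjzz: i−7=b, r−6=l, j−9=a, z−7=s, z−6=t.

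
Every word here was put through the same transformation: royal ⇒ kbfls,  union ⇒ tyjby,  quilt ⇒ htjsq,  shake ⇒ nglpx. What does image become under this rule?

r(17)→k(10) and o(14)→b(1) fit y≡3x+11 (mod 26); the inverse of 3 mod 26 is 9. Treating letters as 0–25, the rule is x ↦ 3x + 11 (mod 26).
On image: i(8)→3·8+11≡9=j; m(12)→3·12+11≡21=v; a(0)→3·0+11≡11=l; g(6)→3·6+11≡3=d; e(4)→3·4+11≡23=x (all mod 26).

jvldx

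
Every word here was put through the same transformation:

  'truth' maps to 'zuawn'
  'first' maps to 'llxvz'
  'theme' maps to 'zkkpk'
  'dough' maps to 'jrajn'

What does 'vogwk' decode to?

A repeating key of period 2 is used — shifts +6, +3 over and over.
Reversing it on vogwk: v−6=p, o−3=l, g−6=a, w−3=t, k−6=e.

plate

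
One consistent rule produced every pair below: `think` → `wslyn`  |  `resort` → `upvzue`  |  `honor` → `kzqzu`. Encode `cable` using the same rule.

flewh

It's a Vigenère-style cipher with numeric key [3,11]: position i shifts by key[i mod 2].
Applying it to cable: c+3=f, a+11=l, b+3=e, l+11=w, e+3=h.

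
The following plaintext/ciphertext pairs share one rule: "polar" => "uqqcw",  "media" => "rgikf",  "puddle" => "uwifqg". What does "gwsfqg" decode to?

Shifts by position in polar: pos 0: p→u (+5), pos 1: o→q (+2), pos 2: l→q (+5), pos 3: a→c (+2) — repeating every 2. The shifts repeat in a cycle of length 2: positions 0,1,… shift by +5, +2, then the pattern repeats.
Reversing it on gwsfqg: g−5=b, w−2=u, s−5=n, f−2=d, q−5=l, g−2=e.

bundle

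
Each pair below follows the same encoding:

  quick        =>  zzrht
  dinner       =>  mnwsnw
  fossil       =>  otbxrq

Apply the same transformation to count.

The shifts repeat in a cycle of length 2: positions 0,1,… shift by +9, +5, then the pattern repeats.
For count: c+9=l, o+5=t, u+9=d, n+5=s, t+9=c.

ltdsc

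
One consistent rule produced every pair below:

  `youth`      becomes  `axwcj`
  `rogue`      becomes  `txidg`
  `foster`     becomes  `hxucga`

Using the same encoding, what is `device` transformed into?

fnxren

Shifts by position in youth: pos 0: y→a (+2), pos 1: o→x (+9), pos 2: u→w (+2), pos 3: t→c (+9) — repeating every 2. A repeating key of period 2 is used — shifts +2, +9 over and over.
On device: d+2=f, e+9=n, v+2=x, i+9=r, c+2=e, e+9=n.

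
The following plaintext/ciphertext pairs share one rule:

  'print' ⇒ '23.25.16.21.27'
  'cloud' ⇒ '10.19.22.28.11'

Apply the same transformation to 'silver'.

26.16.19.29.12.25

Each letter is replaced by its alphabet position (a=1..z=26) + 7.
Applying it to silver: s=19→26, i=9→16, l=12→19, v=22→29, e=5→12, r=18→25.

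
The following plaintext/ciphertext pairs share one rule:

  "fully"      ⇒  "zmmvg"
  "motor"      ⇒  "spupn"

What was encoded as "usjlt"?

skirt

The word is reversed, then every letter is shifted forward by 1.
Undoing it on usjlt: shift back: u−1=t, s−1=r, j−1=i, l−1=k, t−1=s → triks; then reverse → skirt.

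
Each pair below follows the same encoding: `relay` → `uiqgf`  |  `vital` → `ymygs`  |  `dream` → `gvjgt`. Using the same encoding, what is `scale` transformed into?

vgfrl

In relay: r→u is +3, e→i is +4, l→q is +5, a→g is +6 — the shift increases by 1 each position. The shift increases by 1 at each position, starting from +3: 3, 4, 5, ….
On scale: s+3=v, c+4=g, a+5=f, l+6=r, e+7=l.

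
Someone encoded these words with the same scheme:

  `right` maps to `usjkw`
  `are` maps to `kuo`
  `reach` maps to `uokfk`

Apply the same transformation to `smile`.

vpsoo

The shift depends on letter class: consonant r→u is +3, but vowel i→s is +10. Vowels shift forward by 10 and consonants shift forward by 3.
On smile: s(cons)+3=v, m(cons)+3=p, i(vowel)+10=s, l(cons)+3=o, e(vowel)+10=o.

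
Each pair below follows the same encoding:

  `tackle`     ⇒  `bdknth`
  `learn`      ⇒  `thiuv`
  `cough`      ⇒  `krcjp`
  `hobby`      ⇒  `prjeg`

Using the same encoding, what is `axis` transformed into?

iaqv

Shifts by position in tackle: pos 0: t→b (+8), pos 1: a→d (+3), pos 2: c→k (+8), pos 3: k→n (+3) — repeating every 2. It's a Vigenère-style cipher with numeric key [8,3]: position i shifts by key[i mod 2].
For axis: a+8=i, x+3=a, i+8=q, s+3=v.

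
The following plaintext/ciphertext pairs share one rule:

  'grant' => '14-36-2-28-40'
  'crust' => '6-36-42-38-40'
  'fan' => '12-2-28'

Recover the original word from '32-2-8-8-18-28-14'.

padding

With a=1..z=26, the number is 2·pos.
Reversing it on 32-2-8-8-18-28-14: 32→(32−0)÷2=16=p, 2→(2−0)÷2=1=a, 8→(8−0)÷2=4=d, 8→(8−0)÷2=4=d, 18→(18−0)÷2=9=i, 28→(28−0)÷2=14=n, 14→(14−0)÷2=7=g.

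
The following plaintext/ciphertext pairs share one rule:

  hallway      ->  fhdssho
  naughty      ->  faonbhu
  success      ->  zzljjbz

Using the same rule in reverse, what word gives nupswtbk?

The output letters match the input read backwards, each shifted +7: hallway reversed is yawllah. The word is reversed, then every letter is shifted forward by 7.
Undoing it on nupswtbk: shift back: n−7=g, u−7=n, p−7=i, s−7=l, w−7=p, t−7=m, b−7=u, k−7=d → gnilpmud; then reverse → dumpling.

dumpling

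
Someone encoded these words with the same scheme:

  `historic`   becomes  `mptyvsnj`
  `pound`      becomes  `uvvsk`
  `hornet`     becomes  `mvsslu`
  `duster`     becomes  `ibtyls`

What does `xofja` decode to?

Shifts by position in historic: pos 0: h→m (+5), pos 1: i→p (+7), pos 2: s→t (+1), pos 3: t→y (+5), pos 4: o→v (+7), pos 5: r→s (+1) — repeating every 3. The shifts repeat in a cycle of length 3: positions 0,1,… shift by +5, +7, +1, then the pattern repeats.
Decoding xofja: x−5=s, o−7=h, f−1=e, j−5=e, a−7=t.

sheet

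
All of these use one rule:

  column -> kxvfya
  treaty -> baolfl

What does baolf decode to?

treat

In column: c→k is +8, o→x is +9, l→v is +10, u→f is +11 — the shift increases by 1 each position. Each letter shifts forward by (position + 8), i.e. 8, 9, 10, … — the shift grows by one for each successive letter.
Decoding baolf: b−8=t, a−9=r, o−10=e, l−11=a, f−12=t.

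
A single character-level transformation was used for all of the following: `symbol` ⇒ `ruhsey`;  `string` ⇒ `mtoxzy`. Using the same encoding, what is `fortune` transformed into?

ktazxul

Read the word backwards and shift each letter +6.
For fortune: reverse → enutrof; then shift: e+6=k, n+6=t, u+6=a, t+6=z, r+6=x, o+6=u, f+6=l.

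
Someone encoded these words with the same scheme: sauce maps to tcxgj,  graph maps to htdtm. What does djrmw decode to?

choir

In sauce: s→t is +1, a→c is +2, u→x is +3, c→g is +4 — the shift increases by 1 each position. Each letter shifts forward by (position + 1), i.e. 1, 2, 3, … — the shift grows by one for each successive letter.
Reversing it on djrmw: d−1=c, j−2=h, r−3=o, m−4=i, w−5=r.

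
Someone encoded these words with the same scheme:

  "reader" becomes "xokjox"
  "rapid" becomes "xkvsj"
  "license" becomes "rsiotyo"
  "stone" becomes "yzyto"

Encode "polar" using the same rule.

The shift depends on letter class: consonant r→x is +6, but vowel e→o is +10. Two shifts are in play — +10 for a/e/i/o/u, +6 for every other letter.
Applying it to polar: p(cons)+6=v, o(vowel)+10=y, l(cons)+6=r, a(vowel)+10=k, r(cons)+6=x.

vyrkx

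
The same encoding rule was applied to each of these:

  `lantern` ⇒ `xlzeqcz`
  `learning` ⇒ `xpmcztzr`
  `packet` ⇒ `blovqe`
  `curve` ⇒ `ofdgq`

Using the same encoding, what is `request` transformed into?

dpcfqdf

Shifts by position in lantern: pos 0: l→x (+12), pos 1: a→l (+11), pos 2: n→z (+12), pos 3: t→e (+11) — repeating every 2. It's a Vigenère-style cipher with numeric key [12,11]: position i shifts by key[i mod 2].
For request: r+12=d, e+11=p, q+12=c, u+11=f, e+12=q, s+11=d, t+12=f.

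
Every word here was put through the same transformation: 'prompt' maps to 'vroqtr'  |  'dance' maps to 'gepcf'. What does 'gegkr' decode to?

piece

The output letters match the input read backwards, each shifted +2: prompt reversed is tpmorp. The word is reversed, then every letter is shifted forward by 2.
Decoding gegkr: shift back: g−2=e, e−2=c, g−2=e, k−2=i, r−2=p → eceip; then reverse → piece.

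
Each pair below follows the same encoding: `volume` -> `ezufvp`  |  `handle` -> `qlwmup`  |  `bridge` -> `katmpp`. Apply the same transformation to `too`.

czz

The shift depends on letter class: consonant v→e is +9, but vowel o→z is +11. Two shifts are in play — +11 for a/e/i/o/u, +9 for every other letter.
For too: t(cons)+9=c, o(vowel)+11=z, o(vowel)+11=z.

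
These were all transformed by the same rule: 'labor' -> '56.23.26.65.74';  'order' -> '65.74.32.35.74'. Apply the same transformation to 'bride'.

l(#12)→56 and a(#1)→23: differences scale by 3, so n = 3·pos + 20. With a=1..z=26, the number is 3·pos + 20.
Applying it to bride: b=2→26, r=18→74, i=9→47, d=4→32, e=5→35.

26.74.47.32.35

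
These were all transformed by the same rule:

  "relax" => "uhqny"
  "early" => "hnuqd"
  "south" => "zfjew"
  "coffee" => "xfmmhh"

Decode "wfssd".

hobby

r(17)→u(20) and e(4)→h(7) fit y≡5x+13 (mod 26); the inverse of 5 mod 26 is 21. This is an affine cipher: with a=0,…,z=25, each position x becomes (5x+13) mod 26.
Reversing it on wfssd: w(22)→21·(22−13)≡7=h; f(5)→21·(5−13)≡14=o; s(18)→21·(18−13)≡1=b; s(18)→21·(18−13)≡1=b; d(3)→21·(3−13)≡24=y (all mod 26).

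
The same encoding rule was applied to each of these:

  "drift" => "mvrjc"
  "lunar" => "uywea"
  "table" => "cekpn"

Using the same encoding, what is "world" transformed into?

fsapm

Shifts by position in drift: pos 0: d→m (+9), pos 1: r→v (+4), pos 2: i→r (+9), pos 3: f→j (+4) — repeating every 2. A repeating key of period 2 is used — shifts +9, +4 over and over.
On world: w+9=f, o+4=s, r+9=a, l+4=p, d+9=m.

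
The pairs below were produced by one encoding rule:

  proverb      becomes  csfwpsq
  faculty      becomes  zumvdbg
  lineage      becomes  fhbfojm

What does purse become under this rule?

Two steps: reverse the string, then apply a Caesar shift of +1.
For purse: reverse → esrup; then shift: e+1=f, s+1=t, r+1=s, u+1=v, p+1=q.

ftsvq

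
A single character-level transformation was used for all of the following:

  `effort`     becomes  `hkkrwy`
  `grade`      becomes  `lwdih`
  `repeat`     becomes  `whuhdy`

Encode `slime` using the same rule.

xqlrh

The shift depends on letter class: consonant f→k is +5, but vowel e→h is +3. Two shifts are in play — +3 for a/e/i/o/u, +5 for every other letter.
For slime: s(cons)+5=x, l(cons)+5=q, i(vowel)+3=l, m(cons)+5=r, e(vowel)+3=h.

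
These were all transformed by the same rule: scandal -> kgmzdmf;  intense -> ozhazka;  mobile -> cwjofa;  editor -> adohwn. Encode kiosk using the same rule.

iowki

s(18)→k(10) and c(2)→g(6) fit y≡23x+12 (mod 26); the inverse of 23 mod 26 is 17. Treating letters as 0–25, the rule is x ↦ 23x + 12 (mod 26).
Applying it to kiosk: k(10)→23·10+12≡8=i; i(8)→23·8+12≡14=o; o(14)→23·14+12≡22=w; s(18)→23·18+12≡10=k; k(10)→23·10+12≡8=i (all mod 26).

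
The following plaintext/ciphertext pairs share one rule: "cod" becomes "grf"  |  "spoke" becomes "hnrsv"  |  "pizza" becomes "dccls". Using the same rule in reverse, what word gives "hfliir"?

office

Read the word backwards and shift each letter +3.
Undoing it on hfliir: shift back: h−3=e, f−3=c, l−3=i, i−3=f, i−3=f, r−3=o → eciffo; then reverse → office.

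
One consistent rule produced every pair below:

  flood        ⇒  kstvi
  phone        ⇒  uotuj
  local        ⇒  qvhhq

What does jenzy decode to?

Shifts by position in flood: pos 0: f→k (+5), pos 1: l→s (+7), pos 2: o→t (+5), pos 3: o→v (+7) — repeating every 2. A repeating key of period 2 is used — shifts +5, +7 over and over.
Undoing it on jenzy: j−5=e, e−7=x, n−5=i, z−7=s, y−5=t.

exist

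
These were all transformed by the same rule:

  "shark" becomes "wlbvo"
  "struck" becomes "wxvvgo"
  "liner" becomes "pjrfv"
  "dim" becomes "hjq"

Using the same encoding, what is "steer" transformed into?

The shift depends on letter class: consonant s→w is +4, but vowel a→b is +1. Two shifts are in play — +1 for a/e/i/o/u, +4 for every other letter.
On steer: s(cons)+4=w, t(cons)+4=x, e(vowel)+1=f, e(vowel)+1=f, r(cons)+4=v.

wxffv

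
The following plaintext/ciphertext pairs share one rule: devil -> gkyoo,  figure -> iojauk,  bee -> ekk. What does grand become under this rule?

The shift depends on letter class: consonant d→g is +3, but vowel e→k is +6. The rule splits by letter class: vowels +6, consonants +3.
On grand: g(cons)+3=j, r(cons)+3=u, a(vowel)+6=g, n(cons)+3=q, d(cons)+3=g.

jugqg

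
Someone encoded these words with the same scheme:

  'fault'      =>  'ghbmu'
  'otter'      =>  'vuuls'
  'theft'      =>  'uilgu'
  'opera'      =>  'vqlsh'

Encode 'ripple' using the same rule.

Two shifts are in play — +7 for a/e/i/o/u, +1 for every other letter.
Applying it to ripple: r(cons)+1=s, i(vowel)+7=p, p(cons)+1=q, p(cons)+1=q, l(cons)+1=m, e(vowel)+7=l.

spqqml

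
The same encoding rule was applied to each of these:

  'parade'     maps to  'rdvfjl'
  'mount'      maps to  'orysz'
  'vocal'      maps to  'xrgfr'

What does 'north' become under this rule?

prvyn

In parade: p→r is +2, a→d is +3, r→v is +4, a→f is +5 — the shift increases by 1 each position. Letter i (0-indexed) is shifted by i+2, so successive shifts are 2, 3, 4, ….
For north: n+2=p, o+3=r, r+4=v, t+5=y, h+6=n.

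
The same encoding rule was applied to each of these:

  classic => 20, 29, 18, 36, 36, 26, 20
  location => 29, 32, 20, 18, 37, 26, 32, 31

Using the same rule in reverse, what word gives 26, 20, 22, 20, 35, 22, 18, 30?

icecream

The number is (letter's place in the alphabet, a=1) + 17.
Decoding 26, 20, 22, 20, 35, 22, 18, 30: 26→(26−17)÷1=9=i, 20→(20−17)÷1=3=c, 22→(22−17)÷1=5=e, 20→(20−17)÷1=3=c, 35→(35−17)÷1=18=r, 22→(22−17)÷1=5=e, 18→(18−17)÷1=1=a, 30→(30−17)÷1=13=m.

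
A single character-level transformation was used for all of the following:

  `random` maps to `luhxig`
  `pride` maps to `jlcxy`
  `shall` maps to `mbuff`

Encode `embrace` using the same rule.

It's a constant shift of +20 (ROT20).
Applying it to embrace: e+20=y, m+20=g, b+20=v, r+20=l, a+20=u, c+20=w, e+20=y.

ygvluwy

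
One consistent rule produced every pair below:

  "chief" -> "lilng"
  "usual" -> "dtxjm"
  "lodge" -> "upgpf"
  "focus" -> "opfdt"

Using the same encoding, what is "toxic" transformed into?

cpard

It's a Vigenère-style cipher with numeric key [9,1,3]: position i shifts by key[i mod 3].
For toxic: t+9=c, o+1=p, x+3=a, i+9=r, c+1=d.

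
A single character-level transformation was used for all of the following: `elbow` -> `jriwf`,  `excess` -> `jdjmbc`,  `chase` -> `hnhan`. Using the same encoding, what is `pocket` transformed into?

In elbow: e→j is +5, l→r is +6, b→i is +7, o→w is +8 — the shift increases by 1 each position. Letter i (0-indexed) is shifted by i+5, so successive shifts are 5, 6, 7, ….
On pocket: p+5=u, o+6=u, c+7=j, k+8=s, e+9=n, t+10=d.

uujsnd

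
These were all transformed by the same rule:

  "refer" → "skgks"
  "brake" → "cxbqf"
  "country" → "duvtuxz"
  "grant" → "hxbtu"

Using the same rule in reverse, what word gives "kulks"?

joker

Shifts by position in refer: pos 0: r→s (+1), pos 1: e→k (+6), pos 2: f→g (+1), pos 3: e→k (+6) — repeating every 2. The shifts repeat in a cycle of length 2: positions 0,1,… shift by +1, +6, then the pattern repeats.
Decoding kulks: k−1=j, u−6=o, l−1=k, k−6=e, s−1=r.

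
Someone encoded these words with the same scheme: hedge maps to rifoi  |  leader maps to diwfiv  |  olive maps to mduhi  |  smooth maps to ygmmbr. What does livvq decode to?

h(7)→r(17) and e(4)→i(8) fit y≡3x+22 (mod 26); the inverse of 3 mod 26 is 9. Each letter's alphabet position (a=0..z=25) is mapped through 3·x+22 mod 26 — an affine cipher.
Decoding livvq: l(11)→9·(11−22)≡5=f; i(8)→9·(8−22)≡4=e; v(21)→9·(21−22)≡17=r; v(21)→9·(21−22)≡17=r; q(16)→9·(16−22)≡24=y (all mod 26).

ferry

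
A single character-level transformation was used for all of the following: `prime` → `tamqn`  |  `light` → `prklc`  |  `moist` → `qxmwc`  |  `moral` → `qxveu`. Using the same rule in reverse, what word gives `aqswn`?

whose

Shifts by position in prime: pos 0: p→t (+4), pos 1: r→a (+9), pos 2: i→m (+4), pos 3: m→q (+4), pos 4: e→n (+9) — repeating every 3. A repeating key of period 3 is used — shifts +4, +9, +4 over and over.
Reversing it on aqswn: a−4=w, q−9=h, s−4=o, w−4=s, n−9=e.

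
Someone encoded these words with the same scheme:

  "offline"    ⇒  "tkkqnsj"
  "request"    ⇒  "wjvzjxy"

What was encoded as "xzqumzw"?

sulphur

Compare letters: o→t is +5, f→k is +5, f→k is +5 — a constant shift. Every letter moves 5 places later in the alphabet, wrapping around z→a.
Undoing it on xzqumzw: x−5=s, z−5=u, q−5=l, u−5=p, m−5=h, z−5=u, w−5=r.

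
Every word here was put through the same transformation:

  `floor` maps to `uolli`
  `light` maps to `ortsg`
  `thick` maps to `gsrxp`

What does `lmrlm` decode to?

onion

Each letter is replaced by its mirror in the alphabet: a↔z, b↔y, c↔x, and so on (the Atbash cipher).
Undoing it on lmrlm: l↔o, m↔n, r↔i, l↔o, m↔n.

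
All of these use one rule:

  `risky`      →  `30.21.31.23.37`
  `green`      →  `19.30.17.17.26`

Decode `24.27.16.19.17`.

r is letter #18 and maps to 30: an offset of 12. The number is (letter's place in the alphabet, a=1) + 12.
Reversing it on 24.27.16.19.17: 24→(24−12)÷1=12=l, 27→(27−12)÷1=15=o, 16→(16−12)÷1=4=d, 19→(19−12)÷1=7=g, 17→(17−12)÷1=5=e.

lodge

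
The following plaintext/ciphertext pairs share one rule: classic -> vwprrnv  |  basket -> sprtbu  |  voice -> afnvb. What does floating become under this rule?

ewfpunch

c(2)→v(21) and l(11)→w(22) fit y≡3x+15 (mod 26); the inverse of 3 mod 26 is 9. Treating letters as 0–25, the rule is x ↦ 3x + 15 (mod 26).
On floating: f(5)→3·5+15≡4=e; l(11)→3·11+15≡22=w; o(14)→3·14+15≡5=f; a(0)→3·0+15≡15=p; t(19)→3·19+15≡20=u; i(8)→3·8+15≡13=n; n(13)→3·13+15≡2=c; g(6)→3·6+15≡7=h (all mod 26).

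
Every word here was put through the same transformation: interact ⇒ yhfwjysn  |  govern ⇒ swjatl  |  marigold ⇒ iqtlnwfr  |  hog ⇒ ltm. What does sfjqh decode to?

clean

Read the word backwards and shift each letter +5.
Decoding sfjqh: shift back: s−5=n, f−5=a, j−5=e, q−5=l, h−5=c → naelc; then reverse → clean.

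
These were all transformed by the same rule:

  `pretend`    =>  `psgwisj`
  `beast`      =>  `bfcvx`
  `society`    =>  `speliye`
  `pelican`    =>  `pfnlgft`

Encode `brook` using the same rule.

bsqro

Letter i (0-indexed) is shifted by i+0, so successive shifts are 0, 1, 2, ….
For brook: b+0=b, r+1=s, o+2=q, o+3=r, k+4=o.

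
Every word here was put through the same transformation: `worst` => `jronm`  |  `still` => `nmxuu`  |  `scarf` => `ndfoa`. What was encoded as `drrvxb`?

cookie

Each letter's alphabet position (a=0..z=25) is mapped through 25·x+5 mod 26 — an affine cipher.
Decoding drrvxb: d(3)→25·(3−5)≡2=c; r(17)→25·(17−5)≡14=o; r(17)→25·(17−5)≡14=o; v(21)→25·(21−5)≡10=k; x(23)→25·(23−5)≡8=i; b(1)→25·(1−5)≡4=e (all mod 26).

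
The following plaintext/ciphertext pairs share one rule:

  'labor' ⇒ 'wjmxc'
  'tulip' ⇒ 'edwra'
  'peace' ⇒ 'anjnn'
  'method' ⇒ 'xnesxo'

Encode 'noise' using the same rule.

Two shifts are in play — +9 for a/e/i/o/u, +11 for every other letter.
For noise: n(cons)+11=y, o(vowel)+9=x, i(vowel)+9=r, s(cons)+11=d, e(vowel)+9=n.

yxrdn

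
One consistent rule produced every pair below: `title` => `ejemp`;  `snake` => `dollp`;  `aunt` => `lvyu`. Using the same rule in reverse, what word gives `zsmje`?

orbit

It's a Vigenère-style cipher with numeric key [11,1]: position i shifts by key[i mod 2].
Undoing it on zsmje: z−11=o, s−1=r, m−11=b, j−1=i, e−11=t.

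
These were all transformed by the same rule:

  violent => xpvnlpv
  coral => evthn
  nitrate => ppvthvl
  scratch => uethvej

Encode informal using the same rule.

The rule splits by letter class: vowels +7, consonants +2.
For informal: i(vowel)+7=p, n(cons)+2=p, f(cons)+2=h, o(vowel)+7=v, r(cons)+2=t, m(cons)+2=o, a(vowel)+7=h, l(cons)+2=n.

pphvtohn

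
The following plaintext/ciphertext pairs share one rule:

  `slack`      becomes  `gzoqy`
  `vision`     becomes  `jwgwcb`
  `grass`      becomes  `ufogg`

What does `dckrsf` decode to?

powder

Each letter is shifted forward by 14 in the alphabet (a Caesar shift of +14).
Decoding dckrsf: d−14=p, c−14=o, k−14=w, r−14=d, s−14=e, f−14=r.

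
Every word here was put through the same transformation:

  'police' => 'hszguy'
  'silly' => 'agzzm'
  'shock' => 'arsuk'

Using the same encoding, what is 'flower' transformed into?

nzsiyl

p(15)→h(7) and o(14)→s(18) fit y≡15x+16 (mod 26); the inverse of 15 mod 26 is 7. Each letter's alphabet position (a=0..z=25) is mapped through 15·x+16 mod 26 — an affine cipher.
For flower: f(5)→15·5+16≡13=n; l(11)→15·11+16≡25=z; o(14)→15·14+16≡18=s; w(22)→15·22+16≡8=i; e(4)→15·4+16≡24=y; r(17)→15·17+16≡11=l (all mod 26).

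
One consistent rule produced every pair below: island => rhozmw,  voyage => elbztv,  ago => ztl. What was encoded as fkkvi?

upper

Letters are reflected about the middle of the alphabet (position → 25−position): Atbash.
Reversing it on fkkvi: f↔u, k↔p, k↔p, v↔e, i↔r.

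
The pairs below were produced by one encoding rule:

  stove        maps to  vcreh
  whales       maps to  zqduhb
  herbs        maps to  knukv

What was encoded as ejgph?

badge

Shifts by position in stove: pos 0: s→v (+3), pos 1: t→c (+9), pos 2: o→r (+3), pos 3: v→e (+9) — repeating every 2. A repeating key of period 2 is used — shifts +3, +9 over and over.
Decoding ejgph: e−3=b, j−9=a, g−3=d, p−9=g, h−3=e.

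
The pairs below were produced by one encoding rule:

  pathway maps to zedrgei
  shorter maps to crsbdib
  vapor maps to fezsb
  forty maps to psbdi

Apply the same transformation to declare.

nimvebi

The shift depends on letter class: consonant p→z is +10, but vowel a→e is +4. Vowels shift forward by 4 and consonants shift forward by 10.
On declare: d(cons)+10=n, e(vowel)+4=i, c(cons)+10=m, l(cons)+10=v, a(vowel)+4=e, r(cons)+10=b, e(vowel)+4=i.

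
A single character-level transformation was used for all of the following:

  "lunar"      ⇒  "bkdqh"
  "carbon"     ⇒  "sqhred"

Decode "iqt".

sad

Compare letters: l→b is +16, u→k is +16, n→d is +16 — a constant shift. Each letter is shifted forward by 16 in the alphabet (a Caesar shift of +16).
Undoing it on iqt: i−16=s, q−16=a, t−16=d.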